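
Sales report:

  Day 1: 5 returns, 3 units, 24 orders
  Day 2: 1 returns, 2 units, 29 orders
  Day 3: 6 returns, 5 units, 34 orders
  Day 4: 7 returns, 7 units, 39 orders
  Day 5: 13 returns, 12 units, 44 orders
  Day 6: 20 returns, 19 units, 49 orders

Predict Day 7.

33 returns, 31 units, 54 orders

Returns: 5, 1, 6, 7, 13, 20 → 33 (each term is the sum of the two before it).
Units: each term is the sum of the two before it; 3, 2, 5, 7, 12, 19 → 31.
Orders: 24, 29, 34, 39, 44, 49 → 54 (+5 each step).
Putting it together: 33 returns, 31 units, 54 orders.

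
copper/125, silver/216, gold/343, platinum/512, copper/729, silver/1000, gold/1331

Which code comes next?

platinum/1728

Metal: repeats copper → silver → gold → platinum; copper, silver, gold, platinum, copper, silver, gold → platinum.
Second component: perfect cubes: 5³, 6³, 7³, …, so 125, 216, 343, 512, 729, 1000, 1331 → 1728.
So the next code is platinum/1728.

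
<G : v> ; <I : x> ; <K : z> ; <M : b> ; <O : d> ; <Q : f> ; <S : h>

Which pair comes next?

First letter: letters move forward 2 places in the alphabet; G, I, K, M, O, Q, S → U.
Second letter: v, x, z, b, d, f, h → j (letters move forward 2 places in the alphabet, wrapping Z→A).
Combining the parts gives <U : j>.

<U : j>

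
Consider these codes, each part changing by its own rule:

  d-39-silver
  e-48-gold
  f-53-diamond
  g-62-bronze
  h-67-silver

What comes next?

Letter goes d, e, f, g, h → i (letters move forward 1 place in the alphabet).
Second component goes 39, 48, 53, 62, 67 → 76 (alternating steps +9, +5, +9, +5, …).
For the rank, repeats silver → gold → diamond → bronze: silver, gold, diamond, bronze, silver → gold.
Putting it together: i-76-gold.

i-76-gold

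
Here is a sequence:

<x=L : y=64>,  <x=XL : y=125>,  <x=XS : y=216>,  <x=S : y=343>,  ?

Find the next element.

<x=M : y=512>

X: runs through clothing sizes XS→XL; L, XL, XS, S → M.
For the y, perfect cubes: 4³, 5³, 6³, …: 64, 125, 216, 343 → 512.
Combining the parts gives <x=M : y=512>.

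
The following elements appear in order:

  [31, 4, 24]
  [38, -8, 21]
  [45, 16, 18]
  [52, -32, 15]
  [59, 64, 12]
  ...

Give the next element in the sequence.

First value: +7 each step, so 31, 38, 45, 52, 59 → 66.
Second value: 4, -8, 16, -32, 64 → -128 (×(-2) each step).
For the third value, −3 each step: 24, 21, 18, 15, 12 → 9.
Combining the parts gives [66, -128, 9].

[66, -128, 9]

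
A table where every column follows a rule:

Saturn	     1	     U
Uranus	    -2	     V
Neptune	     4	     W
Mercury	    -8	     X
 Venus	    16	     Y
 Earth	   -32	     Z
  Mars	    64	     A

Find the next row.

Jupiter  -128  B

Planet — runs through the planets Mercury→Neptune: Saturn, Uranus, Neptune, Mercury, Venus, Earth, Mars → Jupiter.
Second component: 1, -2, 4, -8, 16, -32, 64 → -128 (×(-2) each step).
Letter — letters move forward 1 place in the alphabet, wrapping Z→A: U, V, W, X, Y, Z, A → B.
So the next row is Jupiter  -128  B.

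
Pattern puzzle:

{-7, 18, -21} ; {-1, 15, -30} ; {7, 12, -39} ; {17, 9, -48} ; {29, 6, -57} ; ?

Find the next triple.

First part: differences are 6, 8, 10, … (increasing by 2 each time); -7, -1, 7, 17, 29 → 43.
Second part: −3 each step; 18, 15, 12, 9, 6 → 3.
Third part: -21, -30, -39, -48, -57 → -66 (−9 each step).
Combining the parts gives {43, 3, -66}.

{43, 3, -66}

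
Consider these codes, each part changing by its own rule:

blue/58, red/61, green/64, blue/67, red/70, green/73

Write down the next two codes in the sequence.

blue/76 then red/79

Colour goes blue, red, green, blue, red, green → blue → red (repeats blue → red → green).
For the second component, +3 each step: 58, 61, 64, 67, 70, 73 → 76 → 79.
So the next two codes are blue/76 and red/79.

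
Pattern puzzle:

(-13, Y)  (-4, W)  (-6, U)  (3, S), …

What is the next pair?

(1, Q)

First entry: -13, -4, -6, 3 → 1 (alternating steps +9, −2, +9, −2, …).
Letter: Y, W, U, S → Q (letters move back 2 places in the alphabet).
Combining the parts gives (1, Q).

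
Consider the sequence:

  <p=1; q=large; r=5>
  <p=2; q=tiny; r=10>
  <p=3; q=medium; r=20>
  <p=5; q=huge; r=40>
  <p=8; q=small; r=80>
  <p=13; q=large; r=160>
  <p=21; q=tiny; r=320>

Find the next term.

P — each term is the sum of the two before it: 1, 2, 3, 5, 8, 13, 21 → 34.
Q: large, tiny, medium, huge, small, large, tiny → medium (repeats large → tiny → medium → huge → small).
R — ×2 each step: 5, 10, 20, 40, 80, 160, 320 → 640.
Putting it together: <p=34; q=medium; r=640>.

<p=34; q=medium; r=640>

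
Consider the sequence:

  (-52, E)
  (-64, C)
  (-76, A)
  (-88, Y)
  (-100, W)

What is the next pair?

First value: -52, -64, -76, -88, -100 → -112 (−12 each step).
Letter: letters move back 2 places in the alphabet, wrapping A→Z; E, C, A, Y, W → U.
So the next pair is (-112, U).

(-112, U)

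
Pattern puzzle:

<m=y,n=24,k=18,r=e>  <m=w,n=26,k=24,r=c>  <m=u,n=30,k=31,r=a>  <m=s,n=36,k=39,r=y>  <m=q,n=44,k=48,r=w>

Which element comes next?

M: y, w, u, s, q → o (letters move back 2 places in the alphabet).
N — differences are 2, 4, 6, … (increasing by 2 each time): 24, 26, 30, 36, 44 → 54.
K: differences are 6, 7, 8, … (increasing by 1 each time); 18, 24, 31, 39, 48 → 58.
R: e, c, a, y, w → u (letters move back 2 places in the alphabet, wrapping A→Z).
Putting it together: <m=o,n=54,k=58,r=u>.

<m=o,n=54,k=58,r=u>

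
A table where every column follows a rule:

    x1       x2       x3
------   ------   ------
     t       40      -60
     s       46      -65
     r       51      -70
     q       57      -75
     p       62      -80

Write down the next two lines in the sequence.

o  68  -85; n  73  -90

Column x1: t, s, r, q, p → o → n (letters move back 1 place in the alphabet).
For the column x2, alternating steps +6, +5, +6, +5, …: 40, 46, 51, 57, 62 → 68 → 73.
Column x3 — −5 each step: -60, -65, -70, -75, -80 → -85 → -90.
Putting the parts together: o  68  -85 and then n  73  -90.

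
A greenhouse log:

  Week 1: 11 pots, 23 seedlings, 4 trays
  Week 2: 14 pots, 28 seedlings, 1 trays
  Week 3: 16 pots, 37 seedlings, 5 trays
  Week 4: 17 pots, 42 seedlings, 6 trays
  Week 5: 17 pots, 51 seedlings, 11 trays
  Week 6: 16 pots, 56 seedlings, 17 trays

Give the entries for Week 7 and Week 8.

14 pots, 65 seedlings, 28 trays; 11 pots, 70 seedlings, 45 trays

Pots goes 11, 14, 16, 17, 17, 16 → 14 → 11 (differences are 3, 2, 1, … (decreasing by 1 each time)).
Seedlings: alternating steps +5, +9, +5, +9, …; 23, 28, 37, 42, 51, 56 → 65 → 70.
For the trays, each term is the sum of the two before it: 4, 1, 5, 6, 11, 17 → 28 → 45.
So the next two lines are 14 pots, 65 seedlings, 28 trays and 11 pots, 70 seedlings, 45 trays.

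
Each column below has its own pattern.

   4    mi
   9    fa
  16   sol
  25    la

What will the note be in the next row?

First component — perfect squares: 2², 3², 4², …: 4, 9, 16, 25 → 36.
Note — runs through the solfège scale do→ti: mi, fa, sol, la → ti.

ti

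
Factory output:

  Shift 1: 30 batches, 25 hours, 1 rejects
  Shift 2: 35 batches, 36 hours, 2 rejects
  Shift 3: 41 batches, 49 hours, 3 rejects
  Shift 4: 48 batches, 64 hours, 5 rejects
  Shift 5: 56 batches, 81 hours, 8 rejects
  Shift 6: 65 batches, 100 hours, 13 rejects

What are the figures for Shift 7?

Batches: differences are 5, 6, 7, … (increasing by 1 each time); 30, 35, 41, 48, 56, 65 → 75.
Hours: perfect squares: 5², 6², 7², …; 25, 36, 49, 64, 81, 100 → 121.
Rejects: each term is the sum of the two before it, so 1, 2, 3, 5, 8, 13 → 21.
So the next line is 75 batches, 121 hours, 21 rejects.

75 batches, 121 hours, 21 rejects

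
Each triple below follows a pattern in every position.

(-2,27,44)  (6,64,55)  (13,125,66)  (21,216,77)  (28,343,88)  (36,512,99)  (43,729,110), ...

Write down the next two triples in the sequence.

(51,1000,121), (58,1331,132)

First part: alternating steps +8, +7, +8, +7, …, so -2, 6, 13, 21, 28, 36, 43 → 51 → 58.
Second part: perfect cubes: 3³, 4³, 5³, …, so 27, 64, 125, 216, 343, 512, 729 → 1000 → 1331.
Third part: +11 each step, so 44, 55, 66, 77, 88, 99, 110 → 121 → 132.
So the next two triples are (51,1000,121) and (58,1331,132).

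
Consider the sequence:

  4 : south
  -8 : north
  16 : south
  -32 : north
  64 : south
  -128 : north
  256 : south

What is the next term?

-512 : north

First slot: ×(-2) each step, so 4, -8, 16, -32, 64, -128, 256 → -512.
Direction: south, north, south, north, south, north, south → north (alternates south ↔ north).
So the next term is -512 : north.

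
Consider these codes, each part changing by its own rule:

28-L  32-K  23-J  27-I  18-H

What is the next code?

22-G

First component: alternating steps +4, −9, +4, −9, …, so 28, 32, 23, 27, 18 → 22.
Letter: letters move back 1 place in the alphabet, so L, K, J, I, H → G.
Combining the parts gives 22-G.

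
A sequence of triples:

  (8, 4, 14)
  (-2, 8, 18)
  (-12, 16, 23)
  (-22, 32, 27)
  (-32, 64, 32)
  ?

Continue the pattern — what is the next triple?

(-42, 128, 36)

First coordinate: −10 each step; 8, -2, -12, -22, -32 → -42.
Second coordinate — ×2 each step: 4, 8, 16, 32, 64 → 128.
Third coordinate: alternating steps +4, +5, +4, +5, …; 14, 18, 23, 27, 32 → 36.
Combining the parts gives (-42, 128, 36).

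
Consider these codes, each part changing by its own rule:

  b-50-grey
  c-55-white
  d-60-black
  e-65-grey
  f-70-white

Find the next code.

g-75-black

Letter: b, c, d, e, f → g (letters move forward 1 place in the alphabet).
For the second component, +5 each step: 50, 55, 60, 65, 70 → 75.
Shade goes grey, white, black, grey, white → black (repeats grey → white → black).
Putting it together: g-75-black.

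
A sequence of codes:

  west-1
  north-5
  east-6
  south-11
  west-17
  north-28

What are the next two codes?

Direction: repeats west → north → east → south; west, north, east, south, west, north → east → south.
Second component: 1, 5, 6, 11, 17, 28 → 45 → 73 (each term is the sum of the two before it).
Putting the parts together: east-45 and then south-73.

east-45, south-73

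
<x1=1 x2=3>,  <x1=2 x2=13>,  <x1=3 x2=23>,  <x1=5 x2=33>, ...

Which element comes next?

<x1=8 x2=43>

X1 goes 1, 2, 3, 5 → 8 (each term is the sum of the two before it).
X2: +10 each step; 3, 13, 23, 33 → 43.
Putting it together: <x1=8 x2=43>.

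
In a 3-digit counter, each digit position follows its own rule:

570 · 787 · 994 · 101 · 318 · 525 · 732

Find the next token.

949

For the first digit, +2 each step, mod 10: 5, 7, 9, 1, 3, 5, 7 → 9.
For the second digit, +1 each step, mod 10: 7, 8, 9, 0, 1, 2, 3 → 4.
Third digit: 0, 7, 4, 1, 8, 5, 2 → 9 (−3 each step, mod 10).
Putting it together: 949.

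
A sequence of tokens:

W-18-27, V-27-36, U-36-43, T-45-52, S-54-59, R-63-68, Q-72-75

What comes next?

P-81-84

Letter: W, V, U, T, S, R, Q → P (letters move back 1 place in the alphabet).
For the second component, +9 each step: 18, 27, 36, 45, 54, 63, 72 → 81.
Third component: 27, 36, 43, 52, 59, 68, 75 → 84 (alternating steps +9, +7, +9, +7, …).
So the next token is P-81-84.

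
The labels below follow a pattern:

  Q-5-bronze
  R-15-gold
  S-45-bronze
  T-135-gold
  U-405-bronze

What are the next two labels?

V-1215-gold then W-3645-bronze

For the letter, letters move forward 1 place in the alphabet: Q, R, S, T, U → V → W.
For the second component, ×3 each step: 5, 15, 45, 135, 405 → 1215 → 3645.
Rank: bronze, gold, bronze, gold, bronze → gold → bronze (alternates bronze ↔ gold).
Putting the parts together: V-1215-gold and then W-3645-bronze.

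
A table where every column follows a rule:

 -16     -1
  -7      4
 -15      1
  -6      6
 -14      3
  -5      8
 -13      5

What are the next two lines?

-4  10; -12  7

First component: alternating steps +9, −8, +9, −8, …, so -16, -7, -15, -6, -14, -5, -13 → -4 → -12.
Second component goes -1, 4, 1, 6, 3, 8, 5 → 10 → 7 (alternating steps +5, −3, +5, −3, …).
Putting the parts together: -4  10 and then -12  7.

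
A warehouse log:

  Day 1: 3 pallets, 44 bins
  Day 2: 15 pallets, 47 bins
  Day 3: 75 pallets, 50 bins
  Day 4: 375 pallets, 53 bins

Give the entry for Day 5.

Pallets: ×5 each step, so 3, 15, 75, 375 → 1875.
Bins goes 44, 47, 50, 53 → 56 (+3 each step).
Putting it together: 1875 pallets, 56 bins.

1875 pallets, 56 bins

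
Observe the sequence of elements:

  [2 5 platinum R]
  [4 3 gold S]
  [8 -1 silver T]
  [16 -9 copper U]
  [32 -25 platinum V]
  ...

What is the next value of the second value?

-57

First value goes 2, 4, 8, 16, 32 → 64 (×2 each step).
Second value goes 5, 3, -1, -9, -25 → -57 (together with the first value always sums to 7).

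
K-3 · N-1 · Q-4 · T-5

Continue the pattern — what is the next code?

W-9

Letter — letters move forward 3 places in the alphabet: K, N, Q, T → W.
Second component: 3, 1, 4, 5 → 9 (each term is the sum of the two before it).
Combining the parts gives W-9.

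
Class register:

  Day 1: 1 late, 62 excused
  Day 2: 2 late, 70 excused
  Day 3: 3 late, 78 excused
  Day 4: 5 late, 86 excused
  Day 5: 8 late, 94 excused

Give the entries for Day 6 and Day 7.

13 late, 102 excused; 21 late, 110 excused

Late — each term is the sum of the two before it: 1, 2, 3, 5, 8 → 13 → 21.
Excused: 62, 70, 78, 86, 94 → 102 → 110 (+8 each step).
Putting the parts together: 13 late, 102 excused and then 21 late, 110 excused.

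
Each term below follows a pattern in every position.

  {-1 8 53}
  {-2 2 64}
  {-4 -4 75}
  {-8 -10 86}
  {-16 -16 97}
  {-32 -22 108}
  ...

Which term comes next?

{-64 -28 119}

First value: ×2 each step, so -1, -2, -4, -8, -16, -32 → -64.
Second value goes 8, 2, -4, -10, -16, -22 → -28 (−6 each step).
Third value goes 53, 64, 75, 86, 97, 108 → 119 (+11 each step).
So the next term is {-64 -28 119}.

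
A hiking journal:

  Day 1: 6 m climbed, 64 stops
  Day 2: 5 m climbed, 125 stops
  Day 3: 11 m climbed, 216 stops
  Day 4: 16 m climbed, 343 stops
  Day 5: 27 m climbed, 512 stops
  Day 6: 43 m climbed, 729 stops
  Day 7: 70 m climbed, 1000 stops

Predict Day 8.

M climbed: 6, 5, 11, 16, 27, 43, 70 → 113 (each term is the sum of the two before it).
Stops: perfect cubes: 4³, 5³, 6³, …; 64, 125, 216, 343, 512, 729, 1000 → 1331.
Putting it together: 113 m climbed, 1331 stops.

113 m climbed, 1331 stops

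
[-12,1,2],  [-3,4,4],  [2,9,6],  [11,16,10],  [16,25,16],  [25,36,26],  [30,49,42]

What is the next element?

[39,64,68]

First coordinate: alternating steps +9, +5, +9, +5, …, so -12, -3, 2, 11, 16, 25, 30 → 39.
Second coordinate: 1, 4, 9, 16, 25, 36, 49 → 64 (perfect squares: 1², 2², 3², …).
For the third coordinate, each term is the sum of the two before it: 2, 4, 6, 10, 16, 26, 42 → 68.
Putting it together: [39,64,68].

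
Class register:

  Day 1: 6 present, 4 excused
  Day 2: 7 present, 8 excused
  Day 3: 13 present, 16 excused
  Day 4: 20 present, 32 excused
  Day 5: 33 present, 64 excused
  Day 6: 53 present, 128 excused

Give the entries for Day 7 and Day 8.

Present — each term is the sum of the two before it: 6, 7, 13, 20, 33, 53 → 86 → 139.
Excused: ×2 each step, so 4, 8, 16, 32, 64, 128 → 256 → 512.
Putting the parts together: 86 present, 256 excused and then 139 present, 512 excused.

86 present, 256 excused; 139 present, 512 excused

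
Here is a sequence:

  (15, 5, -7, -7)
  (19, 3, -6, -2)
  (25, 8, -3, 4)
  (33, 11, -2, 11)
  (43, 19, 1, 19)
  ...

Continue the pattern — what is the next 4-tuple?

(55, 30, 2, 28)

First slot: differences are 4, 6, 8, … (increasing by 2 each time), so 15, 19, 25, 33, 43 → 55.
Second slot goes 5, 3, 8, 11, 19 → 30 (each term is the sum of the two before it).
For the third slot, alternating steps +1, +3, +1, +3, …: -7, -6, -3, -2, 1 → 2.
For the fourth slot, differences are 5, 6, 7, … (increasing by 1 each time): -7, -2, 4, 11, 19 → 28.
Putting it together: (55, 30, 2, 28).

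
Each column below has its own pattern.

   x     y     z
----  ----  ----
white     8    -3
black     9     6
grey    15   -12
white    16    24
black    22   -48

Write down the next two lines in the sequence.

Column x — repeats white → black → grey: white, black, grey, white, black → grey → white.
Column y: alternating steps +1, +6, +1, +6, …; 8, 9, 15, 16, 22 → 23 → 29.
Column z: ×(-2) each step; -3, 6, -12, 24, -48 → 96 → -192.
Putting the parts together: grey  23  96 and then white  29  -192.

grey  23  96; white  29  -192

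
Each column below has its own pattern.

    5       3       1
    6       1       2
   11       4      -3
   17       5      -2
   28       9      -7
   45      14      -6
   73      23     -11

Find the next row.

For the first component, each term is the sum of the two before it: 5, 6, 11, 17, 28, 45, 73 → 118.
Second component goes 3, 1, 4, 5, 9, 14, 23 → 37 (each term is the sum of the two before it).
Third component: alternating steps +1, −5, +1, −5, …, so 1, 2, -3, -2, -7, -6, -11 → -10.
Putting it together: 118  37  -10.

118  37  -10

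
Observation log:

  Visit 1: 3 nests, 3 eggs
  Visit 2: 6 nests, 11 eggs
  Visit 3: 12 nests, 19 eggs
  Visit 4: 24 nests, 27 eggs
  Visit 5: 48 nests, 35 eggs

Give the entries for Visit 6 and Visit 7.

Nests: 3, 6, 12, 24, 48 → 96 → 192 (×2 each step).
Eggs goes 3, 11, 19, 27, 35 → 43 → 51 (+8 each step).
Putting the parts together: 96 nests, 43 eggs and then 192 nests, 51 eggs.

96 nests, 43 eggs; 192 nests, 51 eggs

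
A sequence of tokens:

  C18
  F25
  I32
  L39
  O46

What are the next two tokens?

Letter: letters move forward 3 places in the alphabet, so C, F, I, L, O → R → U.
Second component: +7 each step, so 18, 25, 32, 39, 46 → 53 → 60.
So the next two tokens are R53 and U60.

R53 then U60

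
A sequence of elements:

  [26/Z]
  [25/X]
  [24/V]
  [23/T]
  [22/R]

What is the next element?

First slot: −1 each step; 26, 25, 24, 23, 22 → 21.
Letter: Z, X, V, T, R → P (letters move back 2 places in the alphabet).
Combining the parts gives [21/P].

[21/P]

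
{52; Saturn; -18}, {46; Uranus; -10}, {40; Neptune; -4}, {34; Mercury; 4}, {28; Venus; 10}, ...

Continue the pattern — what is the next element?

{22; Earth; 18}

First value: 52, 46, 40, 34, 28 → 22 (−6 each step).
Planet: Saturn, Uranus, Neptune, Mercury, Venus → Earth (runs through the planets Mercury→Neptune).
Third value: alternating steps +8, +6, +8, +6, …; -18, -10, -4, 4, 10 → 18.
So the next element is {22; Earth; 18}.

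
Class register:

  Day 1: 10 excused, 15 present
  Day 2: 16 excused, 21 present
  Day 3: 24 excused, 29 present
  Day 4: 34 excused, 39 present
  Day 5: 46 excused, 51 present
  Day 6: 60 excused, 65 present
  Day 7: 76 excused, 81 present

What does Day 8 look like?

For the excused, differences are 6, 8, 10, … (increasing by 2 each time): 10, 16, 24, 34, 46, 60, 76 → 94.
Present: differences are 6, 8, 10, … (increasing by 2 each time); 15, 21, 29, 39, 51, 65, 81 → 99.
Putting it together: 94 excused, 99 present.

94 excused, 99 present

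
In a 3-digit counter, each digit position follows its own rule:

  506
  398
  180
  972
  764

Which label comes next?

556

For the first digit, −2 each step, mod 10: 5, 3, 1, 9, 7 → 5.
Second digit — −1 each step, mod 10: 0, 9, 8, 7, 6 → 5.
Third digit goes 6, 8, 0, 2, 4 → 6 (+2 each step, mod 10).
So the next label is 556.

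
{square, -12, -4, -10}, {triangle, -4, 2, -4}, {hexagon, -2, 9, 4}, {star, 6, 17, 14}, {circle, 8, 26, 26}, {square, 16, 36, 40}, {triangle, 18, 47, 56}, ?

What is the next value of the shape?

hexagon

Shape: repeats square → triangle → hexagon → star → circle, so square, triangle, hexagon, star, circle, square, triangle → hexagon.
Second entry: -12, -4, -2, 6, 8, 16, 18 → 26 (alternating steps +8, +2, +8, +2, …).
Third entry: differences are 6, 7, 8, … (increasing by 1 each time), so -4, 2, 9, 17, 26, 36, 47 → 59.
Fourth entry — differences are 6, 8, 10, … (increasing by 2 each time): -10, -4, 4, 14, 26, 40, 56 → 74.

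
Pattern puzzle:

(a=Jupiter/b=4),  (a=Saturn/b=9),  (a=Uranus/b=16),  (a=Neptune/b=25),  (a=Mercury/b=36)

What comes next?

(a=Venus/b=49)

For the a, runs through the planets Mercury→Neptune: Jupiter, Saturn, Uranus, Neptune, Mercury → Venus.
B: 4, 9, 16, 25, 36 → 49 (perfect squares: 2², 3², 4², …).
Putting it together: (a=Venus/b=49).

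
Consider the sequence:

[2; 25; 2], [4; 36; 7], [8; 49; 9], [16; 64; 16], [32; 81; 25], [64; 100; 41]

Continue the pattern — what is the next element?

First entry: ×2 each step, so 2, 4, 8, 16, 32, 64 → 128.
Second entry — perfect squares: 5², 6², 7², …: 25, 36, 49, 64, 81, 100 → 121.
Third entry: each term is the sum of the two before it; 2, 7, 9, 16, 25, 41 → 66.
So the next element is [128; 121; 66].

[128; 121; 66]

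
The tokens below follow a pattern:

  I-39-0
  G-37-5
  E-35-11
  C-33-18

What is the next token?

A-31-26

For the letter, letters move back 2 places in the alphabet: I, G, E, C → A.
For the second component, −2 each step: 39, 37, 35, 33 → 31.
Third component — differences are 5, 6, 7, … (increasing by 1 each time): 0, 5, 11, 18 → 26.
Combining the parts gives A-31-26.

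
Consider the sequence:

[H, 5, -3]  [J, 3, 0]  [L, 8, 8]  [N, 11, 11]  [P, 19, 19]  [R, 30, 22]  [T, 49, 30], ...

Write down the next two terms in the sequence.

[V, 79, 33], [X, 128, 41]

For the letter, letters move forward 2 places in the alphabet: H, J, L, N, P, R, T → V → X.
Second part: each term is the sum of the two before it, so 5, 3, 8, 11, 19, 30, 49 → 79 → 128.
Third part goes -3, 0, 8, 11, 19, 22, 30 → 33 → 41 (alternating steps +3, +8, +3, +8, …).
So the next two terms are [V, 79, 33] and [X, 128, 41].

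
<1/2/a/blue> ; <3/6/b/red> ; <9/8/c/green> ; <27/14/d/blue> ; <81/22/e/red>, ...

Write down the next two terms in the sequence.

<243/36/f/green>, <729/58/g/blue>

First entry goes 1, 3, 9, 27, 81 → 243 → 729 (×3 each step).
Second entry goes 2, 6, 8, 14, 22 → 36 → 58 (each term is the sum of the two before it).
Letter goes a, b, c, d, e → f → g (letters move forward 1 place in the alphabet).
Colour: blue, red, green, blue, red → green → blue (repeats blue → red → green).
Putting the parts together: <243/36/f/green> and then <729/58/g/blue>.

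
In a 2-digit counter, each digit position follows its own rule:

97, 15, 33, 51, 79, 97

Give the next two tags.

15 then 33

For the first digit, +2 each step, mod 10: 9, 1, 3, 5, 7, 9 → 1 → 3.
Second digit: −2 each step, mod 10; 7, 5, 3, 1, 9, 7 → 5 → 3.
Putting the parts together: 15 and then 33.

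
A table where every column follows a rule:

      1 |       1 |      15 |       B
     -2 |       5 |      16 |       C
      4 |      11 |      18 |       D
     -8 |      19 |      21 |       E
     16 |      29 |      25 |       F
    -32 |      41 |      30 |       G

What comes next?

64  55  36  H

First component: ×(-2) each step, so 1, -2, 4, -8, 16, -32 → 64.
Second component: differences are 4, 6, 8, … (increasing by 2 each time), so 1, 5, 11, 19, 29, 41 → 55.
Third component: 15, 16, 18, 21, 25, 30 → 36 (differences are 1, 2, 3, … (increasing by 1 each time)).
For the letter, letters move forward 1 place in the alphabet: B, C, D, E, F, G → H.
Combining the parts gives 64  55  36  H.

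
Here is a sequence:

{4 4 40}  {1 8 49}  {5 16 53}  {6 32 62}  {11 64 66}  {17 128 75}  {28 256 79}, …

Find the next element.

First coordinate — each term is the sum of the two before it: 4, 1, 5, 6, 11, 17, 28 → 45.
Second coordinate: ×2 each step; 4, 8, 16, 32, 64, 128, 256 → 512.
Third coordinate — alternating steps +9, +4, +9, +4, …: 40, 49, 53, 62, 66, 75, 79 → 88.
So the next element is {45 512 88}.

{45 512 88}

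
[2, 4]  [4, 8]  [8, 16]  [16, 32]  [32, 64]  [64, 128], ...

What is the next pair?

First slot: 2, 4, 8, 16, 32, 64 → 128 (×2 each step).
Second slot goes 4, 8, 16, 32, 64, 128 → 256 (always 2 × the first slot).
Putting it together: [128, 256].

[128, 256]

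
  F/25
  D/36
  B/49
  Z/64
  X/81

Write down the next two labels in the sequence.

V/100, T/121

Letter: letters move back 2 places in the alphabet, wrapping A→Z; F, D, B, Z, X → V → T.
Second component — perfect squares: 5², 6², 7², …: 25, 36, 49, 64, 81 → 100 → 121.
So the next two labels are V/100 and T/121.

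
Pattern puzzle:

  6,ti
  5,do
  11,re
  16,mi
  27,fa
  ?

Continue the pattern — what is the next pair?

First value: each term is the sum of the two before it, so 6, 5, 11, 16, 27 → 43.
Note — runs through the solfège scale do→ti: ti, do, re, mi, fa → sol.
Combining the parts gives 43,sol.

43,sol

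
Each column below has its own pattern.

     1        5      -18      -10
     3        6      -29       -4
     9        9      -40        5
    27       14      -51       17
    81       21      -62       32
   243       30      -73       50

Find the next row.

First component: ×3 each step; 1, 3, 9, 27, 81, 243 → 729.
Second component: differences are 1, 3, 5, … (increasing by 2 each time), so 5, 6, 9, 14, 21, 30 → 41.
Third component: −11 each step, so -18, -29, -40, -51, -62, -73 → -84.
Fourth component: differences are 6, 9, 12, … (increasing by 3 each time); -10, -4, 5, 17, 32, 50 → 71.
So the next row is 729  41  -84  71.

729  41  -84  71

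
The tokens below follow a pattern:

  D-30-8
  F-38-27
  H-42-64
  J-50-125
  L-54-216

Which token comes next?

Letter — letters move forward 2 places in the alphabet: D, F, H, J, L → N.
Second component goes 30, 38, 42, 50, 54 → 62 (alternating steps +8, +4, +8, +4, …).
Third component — perfect cubes: 2³, 3³, 4³, …: 8, 27, 64, 125, 216 → 343.
Combining the parts gives N-62-343.

N-62-343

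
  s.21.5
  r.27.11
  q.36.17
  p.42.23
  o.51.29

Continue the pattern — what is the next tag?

Letter: s, r, q, p, o → n (letters move back 1 place in the alphabet).
Second component: alternating steps +6, +9, +6, +9, …, so 21, 27, 36, 42, 51 → 57.
Third component — +6 each step: 5, 11, 17, 23, 29 → 35.
Putting it together: n.57.35.

n.57.35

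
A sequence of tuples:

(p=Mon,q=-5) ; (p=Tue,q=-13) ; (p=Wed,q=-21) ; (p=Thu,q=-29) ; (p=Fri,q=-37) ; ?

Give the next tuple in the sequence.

(p=Sat,q=-45)

For the p, runs through the weekdays Mon→Sun: Mon, Tue, Wed, Thu, Fri → Sat.
Q: −8 each step, so -5, -13, -21, -29, -37 → -45.
Combining the parts gives (p=Sat,q=-45).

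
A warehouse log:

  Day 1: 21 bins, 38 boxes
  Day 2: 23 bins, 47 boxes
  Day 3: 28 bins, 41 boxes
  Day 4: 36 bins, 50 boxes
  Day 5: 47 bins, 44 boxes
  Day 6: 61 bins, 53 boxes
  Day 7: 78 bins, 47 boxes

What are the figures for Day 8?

98 bins, 56 boxes

For the bins, differences are 2, 5, 8, … (increasing by 3 each time): 21, 23, 28, 36, 47, 61, 78 → 98.
Boxes: 38, 47, 41, 50, 44, 53, 47 → 56 (alternating steps +9, −6, +9, −6, …).
Combining the parts gives 98 bins, 56 boxes.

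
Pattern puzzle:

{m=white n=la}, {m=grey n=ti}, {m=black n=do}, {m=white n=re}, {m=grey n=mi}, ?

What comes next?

M: repeats white → grey → black; white, grey, black, white, grey → black.
N: la, ti, do, re, mi → fa (runs through the solfège scale do→ti).
Combining the parts gives {m=black n=fa}.

{m=black n=fa}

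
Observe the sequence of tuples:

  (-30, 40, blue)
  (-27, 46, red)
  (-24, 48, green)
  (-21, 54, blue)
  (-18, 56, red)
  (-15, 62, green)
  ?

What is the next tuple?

First part: -30, -27, -24, -21, -18, -15 → -12 (+3 each step).
Second part — alternating steps +6, +2, +6, +2, …: 40, 46, 48, 54, 56, 62 → 64.
Colour goes blue, red, green, blue, red, green → blue (repeats blue → red → green).
Putting it together: (-12, 64, blue).

(-12, 64, blue)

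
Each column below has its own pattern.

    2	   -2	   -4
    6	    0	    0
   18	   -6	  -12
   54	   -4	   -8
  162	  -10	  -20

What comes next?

First component goes 2, 6, 18, 54, 162 → 486 (×3 each step).
For the second component, alternating steps +2, −6, +2, −6, …: -2, 0, -6, -4, -10 → -8.
Third component: always 2 × the second component, so -4, 0, -12, -8, -20 → -16.
Putting it together: 486  -8  -16.

486  -8  -16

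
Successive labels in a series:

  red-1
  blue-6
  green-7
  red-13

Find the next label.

Colour — repeats red → blue → green: red, blue, green, red → blue.
Second component — each term is the sum of the two before it: 1, 6, 7, 13 → 20.
Combining the parts gives blue-20.

blue-20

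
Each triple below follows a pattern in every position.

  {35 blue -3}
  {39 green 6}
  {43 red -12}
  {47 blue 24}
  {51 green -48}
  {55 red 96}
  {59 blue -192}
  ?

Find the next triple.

For the first coordinate, +4 each step: 35, 39, 43, 47, 51, 55, 59 → 63.
Colour: repeats blue → green → red, so blue, green, red, blue, green, red, blue → green.
Third coordinate goes -3, 6, -12, 24, -48, 96, -192 → 384 (×(-2) each step).
So the next triple is {63 green 384}.

{63 green 384}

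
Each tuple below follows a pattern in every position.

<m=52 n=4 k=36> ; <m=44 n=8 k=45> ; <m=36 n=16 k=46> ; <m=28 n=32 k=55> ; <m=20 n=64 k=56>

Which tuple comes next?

<m=12 n=128 k=65>

M — −8 each step: 52, 44, 36, 28, 20 → 12.
For the n, ×2 each step: 4, 8, 16, 32, 64 → 128.
K: 36, 45, 46, 55, 56 → 65 (alternating steps +9, +1, +9, +1, …).
So the next tuple is <m=12 n=128 k=65>.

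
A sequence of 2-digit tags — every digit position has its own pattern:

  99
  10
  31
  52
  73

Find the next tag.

94

For the first digit, +2 each step, mod 10: 9, 1, 3, 5, 7 → 9.
Second digit: +1 each step, mod 10, so 9, 0, 1, 2, 3 → 4.
Combining the parts gives 94.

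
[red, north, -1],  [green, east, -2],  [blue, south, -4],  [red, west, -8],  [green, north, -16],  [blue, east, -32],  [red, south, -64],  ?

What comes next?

[green, west, -128]

Colour goes red, green, blue, red, green, blue, red → green (repeats red → green → blue).
Direction goes north, east, south, west, north, east, south → west (repeats north → east → south → west).
Third entry: ×2 each step; -1, -2, -4, -8, -16, -32, -64 → -128.
Putting it together: [green, west, -128].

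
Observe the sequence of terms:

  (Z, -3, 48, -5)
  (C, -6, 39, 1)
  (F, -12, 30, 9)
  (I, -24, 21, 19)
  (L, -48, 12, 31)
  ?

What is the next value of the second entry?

-96

Letter: Z, C, F, I, L → O (letters move forward 3 places in the alphabet, wrapping Z→A).
Second entry: -3, -6, -12, -24, -48 → -96 (×2 each step).
Third entry: −9 each step, so 48, 39, 30, 21, 12 → 3.
For the fourth entry, differences are 6, 8, 10, … (increasing by 2 each time): -5, 1, 9, 19, 31 → 45.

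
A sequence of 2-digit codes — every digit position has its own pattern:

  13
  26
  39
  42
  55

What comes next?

First digit — +1 each step, mod 10: 1, 2, 3, 4, 5 → 6.
For the second digit, +3 each step, mod 10: 3, 6, 9, 2, 5 → 8.
Putting it together: 68.

68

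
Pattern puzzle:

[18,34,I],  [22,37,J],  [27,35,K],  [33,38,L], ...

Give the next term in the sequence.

[40,36,M]

First entry: 18, 22, 27, 33 → 40 (differences are 4, 5, 6, … (increasing by 1 each time)).
Second entry: alternating steps +3, −2, +3, −2, …, so 34, 37, 35, 38 → 36.
Letter — letters move forward 1 place in the alphabet: I, J, K, L → M.
Putting it together: [40,36,M].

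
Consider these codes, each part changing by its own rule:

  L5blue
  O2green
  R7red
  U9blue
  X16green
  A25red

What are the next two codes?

D41blue, G66green

Letter goes L, O, R, U, X, A → D → G (letters move forward 3 places in the alphabet, wrapping Z→A).
Second component: 5, 2, 7, 9, 16, 25 → 41 → 66 (each term is the sum of the two before it).
Colour goes blue, green, red, blue, green, red → blue → green (repeats blue → green → red).
Putting the parts together: D41blue and then G66green.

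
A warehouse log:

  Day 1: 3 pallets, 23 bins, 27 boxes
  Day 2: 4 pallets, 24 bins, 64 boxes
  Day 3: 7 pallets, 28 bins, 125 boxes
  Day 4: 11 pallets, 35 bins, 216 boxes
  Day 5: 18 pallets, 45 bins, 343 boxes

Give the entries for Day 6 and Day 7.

Pallets — each term is the sum of the two before it: 3, 4, 7, 11, 18 → 29 → 47.
Bins: differences are 1, 4, 7, … (increasing by 3 each time); 23, 24, 28, 35, 45 → 58 → 74.
Boxes: perfect cubes: 3³, 4³, 5³, …, so 27, 64, 125, 216, 343 → 512 → 729.
So the next two records are 29 pallets, 58 bins, 512 boxes and 47 pallets, 74 bins, 729 boxes.

29 pallets, 58 bins, 512 boxes; 47 pallets, 74 bins, 729 boxes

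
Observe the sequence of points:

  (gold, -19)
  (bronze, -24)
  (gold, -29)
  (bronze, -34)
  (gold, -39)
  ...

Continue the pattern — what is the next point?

(bronze, -44)

Rank: alternates gold ↔ bronze, so gold, bronze, gold, bronze, gold → bronze.
Second coordinate goes -19, -24, -29, -34, -39 → -44 (−5 each step).
Combining the parts gives (bronze, -44).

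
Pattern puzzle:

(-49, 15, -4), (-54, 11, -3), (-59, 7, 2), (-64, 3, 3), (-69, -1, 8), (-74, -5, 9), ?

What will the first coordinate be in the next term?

First coordinate: -49, -54, -59, -64, -69, -74 → -79 (−5 each step).

-79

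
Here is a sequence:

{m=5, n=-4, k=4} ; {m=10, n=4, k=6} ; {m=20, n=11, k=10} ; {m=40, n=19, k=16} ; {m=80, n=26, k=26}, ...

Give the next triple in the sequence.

{m=160, n=34, k=42}

For the m, ×2 each step: 5, 10, 20, 40, 80 → 160.
N: alternating steps +8, +7, +8, +7, …, so -4, 4, 11, 19, 26 → 34.
K: each term is the sum of the two before it, so 4, 6, 10, 16, 26 → 42.
Putting it together: {m=160, n=34, k=42}.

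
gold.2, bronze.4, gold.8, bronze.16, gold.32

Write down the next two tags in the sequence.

Rank goes gold, bronze, gold, bronze, gold → bronze → gold (alternates gold ↔ bronze).
For the second component, ×2 each step: 2, 4, 8, 16, 32 → 64 → 128.
So the next two tags are bronze.64 and gold.128.

bronze.64 then gold.128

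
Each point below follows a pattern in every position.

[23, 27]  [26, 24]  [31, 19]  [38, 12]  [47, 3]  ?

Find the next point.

For the first value, differences are 3, 5, 7, … (increasing by 2 each time): 23, 26, 31, 38, 47 → 58.
Second value: together with the first value always sums to 50, so 27, 24, 19, 12, 3 → -8.
Putting it together: [58, -8].

[58, -8]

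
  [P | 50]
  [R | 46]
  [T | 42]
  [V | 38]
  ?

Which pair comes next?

[X | 34]

For the letter, letters move forward 2 places in the alphabet: P, R, T, V → X.
Second value: 50, 46, 42, 38 → 34 (−4 each step).
So the next pair is [X | 34].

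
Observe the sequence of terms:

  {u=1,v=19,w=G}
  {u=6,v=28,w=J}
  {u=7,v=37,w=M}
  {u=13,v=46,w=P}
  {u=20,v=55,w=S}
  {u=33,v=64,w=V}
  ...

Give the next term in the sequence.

{u=53,v=73,w=Y}

For the u, each term is the sum of the two before it: 1, 6, 7, 13, 20, 33 → 53.
For the v, +9 each step: 19, 28, 37, 46, 55, 64 → 73.
For the w, letters move forward 3 places in the alphabet: G, J, M, P, S, V → Y.
So the next term is {u=53,v=73,w=Y}.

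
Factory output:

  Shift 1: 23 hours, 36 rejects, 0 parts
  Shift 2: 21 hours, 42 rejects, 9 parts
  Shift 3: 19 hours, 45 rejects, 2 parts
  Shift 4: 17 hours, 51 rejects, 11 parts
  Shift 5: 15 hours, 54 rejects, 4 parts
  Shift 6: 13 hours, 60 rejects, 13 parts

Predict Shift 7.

11 hours, 63 rejects, 6 parts

Hours: −2 each step; 23, 21, 19, 17, 15, 13 → 11.
Rejects: alternating steps +6, +3, +6, +3, …; 36, 42, 45, 51, 54, 60 → 63.
Parts goes 0, 9, 2, 11, 4, 13 → 6 (alternating steps +9, −7, +9, −7, …).
Putting it together: 11 hours, 63 rejects, 6 parts.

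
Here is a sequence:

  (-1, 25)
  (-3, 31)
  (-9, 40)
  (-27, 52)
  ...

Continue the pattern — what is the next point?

(-81, 67)

For the first value, ×3 each step: -1, -3, -9, -27 → -81.
For the second value, differences are 6, 9, 12, … (increasing by 3 each time): 25, 31, 40, 52 → 67.
So the next point is (-81, 67).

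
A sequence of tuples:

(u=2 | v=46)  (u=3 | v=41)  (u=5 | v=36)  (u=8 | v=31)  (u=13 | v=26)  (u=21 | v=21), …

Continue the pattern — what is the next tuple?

(u=34 | v=16)

U: each term is the sum of the two before it, so 2, 3, 5, 8, 13, 21 → 34.
For the v, −5 each step: 46, 41, 36, 31, 26, 21 → 16.
Combining the parts gives (u=34 | v=16).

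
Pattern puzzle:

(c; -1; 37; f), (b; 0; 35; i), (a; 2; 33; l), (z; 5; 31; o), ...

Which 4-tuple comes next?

(y; 9; 29; r)

First letter: c, b, a, z → y (letters move back 1 place in the alphabet, wrapping A→Z).
Second value: -1, 0, 2, 5 → 9 (differences are 1, 2, 3, … (increasing by 1 each time)).
Third value goes 37, 35, 33, 31 → 29 (−2 each step).
For the second letter, letters move forward 3 places in the alphabet: f, i, l, o → r.
Putting it together: (y; 9; 29; r).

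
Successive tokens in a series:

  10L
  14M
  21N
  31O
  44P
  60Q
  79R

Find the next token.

101S

First component — differences are 4, 7, 10, … (increasing by 3 each time): 10, 14, 21, 31, 44, 60, 79 → 101.
Letter: letters move forward 1 place in the alphabet, so L, M, N, O, P, Q, R → S.
So the next token is 101S.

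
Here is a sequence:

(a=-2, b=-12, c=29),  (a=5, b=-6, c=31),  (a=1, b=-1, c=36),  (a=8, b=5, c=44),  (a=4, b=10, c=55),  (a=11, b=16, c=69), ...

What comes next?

(a=7, b=21, c=86)

For the a, alternating steps +7, −4, +7, −4, …: -2, 5, 1, 8, 4, 11 → 7.
B: -12, -6, -1, 5, 10, 16 → 21 (alternating steps +6, +5, +6, +5, …).
C goes 29, 31, 36, 44, 55, 69 → 86 (differences are 2, 5, 8, … (increasing by 3 each time)).
So the next triple is (a=7, b=21, c=86).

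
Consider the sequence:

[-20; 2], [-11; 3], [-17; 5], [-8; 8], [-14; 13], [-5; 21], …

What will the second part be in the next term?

First part goes -20, -11, -17, -8, -14, -5 → -11 (alternating steps +9, −6, +9, −6, …).
Second part — each term is the sum of the two before it: 2, 3, 5, 8, 13, 21 → 34.

34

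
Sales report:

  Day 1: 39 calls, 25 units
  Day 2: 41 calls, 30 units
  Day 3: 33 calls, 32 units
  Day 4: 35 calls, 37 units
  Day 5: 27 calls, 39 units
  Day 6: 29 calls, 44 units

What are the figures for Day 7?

Calls: alternating steps +2, −8, +2, −8, …; 39, 41, 33, 35, 27, 29 → 21.
Units: alternating steps +5, +2, +5, +2, …; 25, 30, 32, 37, 39, 44 → 46.
Putting it together: 21 calls, 46 units.

21 calls, 46 units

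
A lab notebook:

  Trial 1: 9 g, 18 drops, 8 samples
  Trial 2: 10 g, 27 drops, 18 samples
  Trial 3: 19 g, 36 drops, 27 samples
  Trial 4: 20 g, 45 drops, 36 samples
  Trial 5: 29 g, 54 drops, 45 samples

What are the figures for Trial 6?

G goes 9, 10, 19, 20, 29 → 30 (alternating steps +1, +9, +1, +9, …).
Drops: +9 each step, so 18, 27, 36, 45, 54 → 63.
Samples — always the previous value of the drops: 8, 18, 27, 36, 45 → 54.
Combining the parts gives 30 g, 63 drops, 54 samples.

30 g, 63 drops, 54 samples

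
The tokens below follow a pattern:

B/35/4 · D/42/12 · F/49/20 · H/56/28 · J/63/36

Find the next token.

L/70/44

Letter: letters move forward 2 places in the alphabet; B, D, F, H, J → L.
Second component goes 35, 42, 49, 56, 63 → 70 (+7 each step).
Third component: 4, 12, 20, 28, 36 → 44 (+8 each step).
So the next token is L/70/44.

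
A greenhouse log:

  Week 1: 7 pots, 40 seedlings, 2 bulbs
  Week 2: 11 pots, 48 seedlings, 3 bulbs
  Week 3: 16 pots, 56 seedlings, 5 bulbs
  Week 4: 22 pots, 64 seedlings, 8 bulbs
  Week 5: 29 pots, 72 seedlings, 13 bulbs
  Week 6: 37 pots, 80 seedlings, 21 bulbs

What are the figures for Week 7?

46 pots, 88 seedlings, 34 bulbs

Pots: 7, 11, 16, 22, 29, 37 → 46 (differences are 4, 5, 6, … (increasing by 1 each time)).
For the seedlings, +8 each step: 40, 48, 56, 64, 72, 80 → 88.
Bulbs: 2, 3, 5, 8, 13, 21 → 34 (each term is the sum of the two before it).
So the next row is 46 pots, 88 seedlings, 34 bulbs.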